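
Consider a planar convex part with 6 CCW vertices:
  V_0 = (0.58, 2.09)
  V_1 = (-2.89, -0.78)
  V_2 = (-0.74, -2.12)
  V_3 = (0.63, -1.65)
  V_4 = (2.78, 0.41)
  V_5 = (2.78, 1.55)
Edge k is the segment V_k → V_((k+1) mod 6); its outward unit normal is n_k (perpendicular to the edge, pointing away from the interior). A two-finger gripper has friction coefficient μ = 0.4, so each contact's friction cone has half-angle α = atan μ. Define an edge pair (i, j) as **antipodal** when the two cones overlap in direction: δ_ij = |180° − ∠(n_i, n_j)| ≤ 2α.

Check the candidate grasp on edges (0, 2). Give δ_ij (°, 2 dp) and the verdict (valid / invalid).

δ = 20.66°, valid

α = atan 0.4 = 21.80°;  2α = 43.60°
edge 0: e_0 = (-3.47, -2.87);  n_0 = (-0.6373, +0.7706)
edge 2: e_2 = (+1.37, +0.47);  n_2 = (+0.3245, -0.9459)
∠(n_0, n_2) = 159.34°
δ = |180° − 159.34°| = 20.66°
20.66° ≤ 2α = 43.60°  →  valid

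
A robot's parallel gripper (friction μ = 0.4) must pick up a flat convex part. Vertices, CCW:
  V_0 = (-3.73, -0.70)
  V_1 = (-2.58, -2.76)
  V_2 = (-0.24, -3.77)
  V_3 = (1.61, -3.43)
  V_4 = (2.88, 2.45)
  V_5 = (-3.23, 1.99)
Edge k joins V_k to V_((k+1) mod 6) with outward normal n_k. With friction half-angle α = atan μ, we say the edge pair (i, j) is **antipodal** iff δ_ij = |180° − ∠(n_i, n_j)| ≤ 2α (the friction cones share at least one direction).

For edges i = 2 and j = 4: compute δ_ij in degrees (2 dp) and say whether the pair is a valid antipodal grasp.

α = atan 0.4 = 21.80°;  2α = 43.60°
edge 2: e_2 = (+1.85, +0.34);  n_2 = (+0.1808, -0.9835)
edge 4: e_4 = (-6.11, -0.46);  n_4 = (-0.0751, +0.9972)
∠(n_2, n_4) = 173.89°
δ = |180° − 173.89°| = 6.11°
6.11° ≤ 2α = 43.60°  →  valid

δ = 6.11°, valid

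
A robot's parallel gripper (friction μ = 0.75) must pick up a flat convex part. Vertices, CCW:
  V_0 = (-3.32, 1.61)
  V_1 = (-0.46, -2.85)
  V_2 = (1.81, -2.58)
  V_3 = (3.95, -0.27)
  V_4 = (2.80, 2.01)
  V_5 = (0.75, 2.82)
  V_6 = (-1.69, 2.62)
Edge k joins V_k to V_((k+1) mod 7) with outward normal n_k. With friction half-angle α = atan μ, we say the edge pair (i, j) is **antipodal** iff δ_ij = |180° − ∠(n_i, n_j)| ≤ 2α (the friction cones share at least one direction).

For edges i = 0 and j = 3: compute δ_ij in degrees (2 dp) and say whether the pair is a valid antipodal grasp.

α = atan 0.75 = 36.87°;  2α = 73.74°
edge 0: e_0 = (+2.86, -4.46);  n_0 = (-0.8418, -0.5398)
edge 3: e_3 = (-1.15, +2.28);  n_3 = (+0.8929, +0.4503)
∠(n_0, n_3) = 174.10°
δ = |180° − 174.10°| = 5.90°
5.90° ≤ 2α = 73.74°  →  valid

δ = 5.90°, valid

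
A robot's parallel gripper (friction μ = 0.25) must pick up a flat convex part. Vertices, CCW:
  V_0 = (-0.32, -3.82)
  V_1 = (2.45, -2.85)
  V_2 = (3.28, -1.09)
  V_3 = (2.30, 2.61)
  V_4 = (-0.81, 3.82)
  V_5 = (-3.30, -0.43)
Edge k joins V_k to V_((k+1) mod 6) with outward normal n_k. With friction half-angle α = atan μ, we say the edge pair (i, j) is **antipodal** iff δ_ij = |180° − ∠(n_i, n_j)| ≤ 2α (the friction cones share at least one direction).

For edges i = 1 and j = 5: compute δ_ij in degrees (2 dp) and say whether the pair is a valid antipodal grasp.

α = atan 0.25 = 14.04°;  2α = 28.07°
edge 1: e_1 = (+0.83, +1.76);  n_1 = (+0.9045, -0.4265)
edge 5: e_5 = (+2.98, -3.39);  n_5 = (-0.7511, -0.6602)
∠(n_1, n_5) = 113.43°
δ = |180° − 113.43°| = 66.57°
66.57° > 2α = 28.07°  →  invalid

δ = 66.57°, invalid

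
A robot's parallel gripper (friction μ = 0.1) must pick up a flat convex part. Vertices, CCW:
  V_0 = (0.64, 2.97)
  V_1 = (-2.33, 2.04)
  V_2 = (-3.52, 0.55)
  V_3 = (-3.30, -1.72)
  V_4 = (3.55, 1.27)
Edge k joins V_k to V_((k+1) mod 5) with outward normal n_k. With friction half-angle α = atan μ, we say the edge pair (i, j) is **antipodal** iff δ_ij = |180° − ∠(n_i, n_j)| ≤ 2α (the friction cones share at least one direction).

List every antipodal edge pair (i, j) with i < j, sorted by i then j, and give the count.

α = atan 0.1 = 5.71°;  2α = 11.42°
n_0 = (-0.2988, +0.9543)
n_1 = (-0.7814, +0.6241)
n_2 = (-0.9953, -0.0965)
n_3 = (+0.4000, -0.9165)
n_4 = (+0.5044, +0.8635)
  (0,1): δ = 146.00°  ·
  (0,2): δ = 101.85°  ·
  (0,3): δ = 6.19°  ✓
  (0,4): δ = 132.32°  ·
  (1,2): δ = 135.85°  ·
  (1,3): δ = 27.81°  ·
  (1,4): δ = 98.32°  ·
  (2,3): δ = 71.95°  ·
  (2,4): δ = 54.17°  ·
  (3,4): δ = 53.87°  ·
antipodal pairs: 1

count = 1; pairs: (0,3)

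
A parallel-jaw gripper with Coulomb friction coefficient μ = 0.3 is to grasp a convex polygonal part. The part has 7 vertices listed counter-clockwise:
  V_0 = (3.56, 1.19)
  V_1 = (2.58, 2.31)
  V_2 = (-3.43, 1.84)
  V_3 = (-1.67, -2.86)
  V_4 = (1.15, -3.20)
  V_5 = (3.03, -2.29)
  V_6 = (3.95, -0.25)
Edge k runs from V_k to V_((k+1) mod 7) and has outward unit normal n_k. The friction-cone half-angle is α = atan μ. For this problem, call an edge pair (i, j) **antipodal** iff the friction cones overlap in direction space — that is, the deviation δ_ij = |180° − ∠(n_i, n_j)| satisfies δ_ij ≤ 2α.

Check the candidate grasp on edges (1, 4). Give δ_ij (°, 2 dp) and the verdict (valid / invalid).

δ = 21.36°, valid

α = atan 0.3 = 16.70°;  2α = 33.40°
edge 1: e_1 = (-6.01, -0.47);  n_1 = (-0.0780, +0.9970)
edge 4: e_4 = (+1.88, +0.91);  n_4 = (+0.4357, -0.9001)
∠(n_1, n_4) = 158.64°
δ = |180° − 158.64°| = 21.36°
21.36° ≤ 2α = 33.40°  →  valid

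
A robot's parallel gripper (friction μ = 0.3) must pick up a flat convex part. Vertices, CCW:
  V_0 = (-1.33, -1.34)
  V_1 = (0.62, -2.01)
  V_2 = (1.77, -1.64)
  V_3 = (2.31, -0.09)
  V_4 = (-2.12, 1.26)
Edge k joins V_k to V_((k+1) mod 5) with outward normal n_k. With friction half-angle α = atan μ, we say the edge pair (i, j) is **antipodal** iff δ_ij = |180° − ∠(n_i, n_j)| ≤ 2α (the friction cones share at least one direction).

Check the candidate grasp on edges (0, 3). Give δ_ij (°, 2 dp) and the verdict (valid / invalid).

δ = 2.01°, valid

α = atan 0.3 = 16.70°;  2α = 33.40°
edge 0: e_0 = (+1.95, -0.67);  n_0 = (-0.3249, -0.9457)
edge 3: e_3 = (-4.43, +1.35);  n_3 = (+0.2915, +0.9566)
∠(n_0, n_3) = 177.99°
δ = |180° − 177.99°| = 2.01°
2.01° ≤ 2α = 33.40°  →  valid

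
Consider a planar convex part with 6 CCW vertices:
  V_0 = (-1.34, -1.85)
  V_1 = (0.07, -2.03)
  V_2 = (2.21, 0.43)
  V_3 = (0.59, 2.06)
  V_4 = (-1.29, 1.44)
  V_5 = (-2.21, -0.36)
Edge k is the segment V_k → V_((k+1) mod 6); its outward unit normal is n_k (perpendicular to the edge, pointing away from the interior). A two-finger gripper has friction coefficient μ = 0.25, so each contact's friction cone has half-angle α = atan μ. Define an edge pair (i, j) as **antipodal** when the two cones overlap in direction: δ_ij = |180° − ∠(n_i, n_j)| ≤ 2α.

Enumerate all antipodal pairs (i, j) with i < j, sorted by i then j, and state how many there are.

count = 3; pairs: (0,3), (1,4), (2,5)

α = atan 0.25 = 14.04°;  2α = 28.07°
n_0 = (-0.1266, -0.9919)
n_1 = (+0.7545, -0.6563)
n_2 = (+0.7093, +0.7049)
n_3 = (-0.3132, +0.9497)
n_4 = (-0.8904, +0.4551)
n_5 = (-0.8636, -0.5042)
  (0,1): δ = 123.75°  ·
  (0,2): δ = 37.90°  ·
  (0,3): δ = 25.53°  ✓
  (0,4): δ = 70.20°  ·
  (0,5): δ = 127.56°  ·
  (1,2): δ = 94.16°  ·
  (1,3): δ = 30.73°  ·
  (1,4): δ = 13.95°  ✓
  (1,5): δ = 71.30°  ·
  (2,3): δ = 116.57°  ·
  (2,4): δ = 71.90°  ·
  (2,5): δ = 14.54°  ✓
  (3,4): δ = 135.32°  ·
  (3,5): δ = 77.97°  ·
  (4,5): δ = 122.65°  ·
antipodal pairs: 3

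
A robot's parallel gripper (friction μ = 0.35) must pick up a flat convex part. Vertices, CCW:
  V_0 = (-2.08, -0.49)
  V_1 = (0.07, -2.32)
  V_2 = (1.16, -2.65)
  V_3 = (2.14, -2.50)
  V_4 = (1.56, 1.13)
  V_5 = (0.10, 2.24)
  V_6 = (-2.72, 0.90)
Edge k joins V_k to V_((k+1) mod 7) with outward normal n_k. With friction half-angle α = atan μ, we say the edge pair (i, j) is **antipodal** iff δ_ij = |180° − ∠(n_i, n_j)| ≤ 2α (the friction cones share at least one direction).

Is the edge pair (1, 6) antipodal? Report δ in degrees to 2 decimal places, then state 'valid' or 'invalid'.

α = atan 0.35 = 19.29°;  2α = 38.58°
edge 1: e_1 = (+1.09, -0.33);  n_1 = (-0.2898, -0.9571)
edge 6: e_6 = (+0.64, -1.39);  n_6 = (-0.9083, -0.4182)
∠(n_1, n_6) = 48.43°
δ = |180° − 48.43°| = 131.57°
131.57° > 2α = 38.58°  →  invalid

δ = 131.57°, invalid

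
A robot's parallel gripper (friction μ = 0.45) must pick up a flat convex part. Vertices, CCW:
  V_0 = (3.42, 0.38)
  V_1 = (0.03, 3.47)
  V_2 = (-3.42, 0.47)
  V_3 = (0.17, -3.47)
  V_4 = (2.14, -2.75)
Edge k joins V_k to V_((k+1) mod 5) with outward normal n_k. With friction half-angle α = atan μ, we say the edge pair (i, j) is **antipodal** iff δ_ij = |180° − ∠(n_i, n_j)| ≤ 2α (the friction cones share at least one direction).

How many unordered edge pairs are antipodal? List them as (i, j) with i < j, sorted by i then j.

α = atan 0.45 = 24.23°;  2α = 48.46°
n_0 = (+0.6736, +0.7391)
n_1 = (-0.6562, +0.7546)
n_2 = (-0.7392, -0.6735)
n_3 = (+0.3433, -0.9392)
n_4 = (+0.9256, -0.3785)
  (0,1): δ = 96.64°  ·
  (0,2): δ = 5.31°  ✓
  (0,3): δ = 62.43°  ·
  (0,4): δ = 110.11°  ·
  (1,2): δ = 88.67°  ·
  (1,3): δ = 20.93°  ✓
  (1,4): δ = 26.75°  ✓
  (2,3): δ = 112.26°  ·
  (2,4): δ = 64.58°  ·
  (3,4): δ = 132.32°  ·
antipodal pairs: 3

count = 3; pairs: (0,2), (1,3), (1,4)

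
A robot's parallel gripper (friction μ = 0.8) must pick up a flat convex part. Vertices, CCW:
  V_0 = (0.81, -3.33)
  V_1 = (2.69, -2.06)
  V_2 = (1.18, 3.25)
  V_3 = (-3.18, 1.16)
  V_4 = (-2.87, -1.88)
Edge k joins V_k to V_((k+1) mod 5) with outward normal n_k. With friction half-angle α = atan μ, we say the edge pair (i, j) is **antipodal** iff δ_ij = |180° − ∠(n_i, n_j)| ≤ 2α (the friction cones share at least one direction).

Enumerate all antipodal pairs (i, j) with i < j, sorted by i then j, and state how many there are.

α = atan 0.8 = 38.66°;  2α = 77.32°
n_0 = (+0.5598, -0.8286)
n_1 = (+0.9619, +0.2735)
n_2 = (-0.4323, +0.9017)
n_3 = (-0.9948, -0.1014)
n_4 = (-0.3666, -0.9304)
  (0,1): δ = 108.17°  ·
  (0,2): δ = 8.43°  ✓
  (0,3): δ = 61.78°  ✓
  (0,4): δ = 124.45°  ·
  (1,2): δ = 80.26°  ·
  (1,3): δ = 10.05°  ✓
  (1,4): δ = 52.62°  ✓
  (2,3): δ = 109.79°  ·
  (2,4): δ = 47.12°  ✓
  (3,4): δ = 117.33°  ·
antipodal pairs: 5

count = 5; pairs: (0,2), (0,3), (1,3), (1,4), (2,4)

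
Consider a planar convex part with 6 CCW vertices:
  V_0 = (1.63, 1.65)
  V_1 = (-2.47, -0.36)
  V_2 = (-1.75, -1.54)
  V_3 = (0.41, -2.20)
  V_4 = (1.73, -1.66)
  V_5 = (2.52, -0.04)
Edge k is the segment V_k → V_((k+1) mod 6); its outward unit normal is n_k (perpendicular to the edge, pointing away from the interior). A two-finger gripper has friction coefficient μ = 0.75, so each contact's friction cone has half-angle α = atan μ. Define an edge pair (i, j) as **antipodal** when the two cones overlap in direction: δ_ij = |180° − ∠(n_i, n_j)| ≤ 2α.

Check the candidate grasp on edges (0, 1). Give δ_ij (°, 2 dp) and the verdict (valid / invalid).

δ = 84.73°, invalid

α = atan 0.75 = 36.87°;  2α = 73.74°
edge 0: e_0 = (-4.10, -2.01);  n_0 = (-0.4402, +0.8979)
edge 1: e_1 = (+0.72, -1.18);  n_1 = (-0.8536, -0.5209)
∠(n_0, n_1) = 95.27°
δ = |180° − 95.27°| = 84.73°
84.73° > 2α = 73.74°  →  invalid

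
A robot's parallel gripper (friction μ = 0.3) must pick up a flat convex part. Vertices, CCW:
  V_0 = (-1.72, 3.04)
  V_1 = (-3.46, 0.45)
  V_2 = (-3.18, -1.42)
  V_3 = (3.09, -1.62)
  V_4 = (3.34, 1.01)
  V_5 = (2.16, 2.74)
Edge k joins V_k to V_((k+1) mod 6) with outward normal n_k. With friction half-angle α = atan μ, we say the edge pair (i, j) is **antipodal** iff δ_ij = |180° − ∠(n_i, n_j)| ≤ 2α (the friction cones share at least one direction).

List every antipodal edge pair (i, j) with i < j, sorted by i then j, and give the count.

α = atan 0.3 = 16.70°;  2α = 33.40°
n_0 = (-0.8301, +0.5577)
n_1 = (-0.9890, -0.1481)
n_2 = (-0.0319, -0.9995)
n_3 = (+0.9955, -0.0946)
n_4 = (+0.8261, +0.5635)
n_5 = (+0.0771, +0.9970)
  (0,1): δ = 137.59°  ·
  (0,2): δ = 57.93°  ·
  (0,3): δ = 28.46°  ✓
  (0,4): δ = 68.19°  ·
  (0,5): δ = 119.47°  ·
  (1,2): δ = 100.34°  ·
  (1,3): δ = 13.95°  ✓
  (1,4): δ = 25.78°  ✓
  (1,5): δ = 77.06°  ·
  (2,3): δ = 93.60°  ·
  (2,4): δ = 53.88°  ·
  (2,5): δ = 2.59°  ✓
  (3,4): δ = 140.27°  ·
  (3,5): δ = 88.99°  ·
  (4,5): δ = 128.72°  ·
antipodal pairs: 4

count = 4; pairs: (0,3), (1,3), (1,4), (2,5)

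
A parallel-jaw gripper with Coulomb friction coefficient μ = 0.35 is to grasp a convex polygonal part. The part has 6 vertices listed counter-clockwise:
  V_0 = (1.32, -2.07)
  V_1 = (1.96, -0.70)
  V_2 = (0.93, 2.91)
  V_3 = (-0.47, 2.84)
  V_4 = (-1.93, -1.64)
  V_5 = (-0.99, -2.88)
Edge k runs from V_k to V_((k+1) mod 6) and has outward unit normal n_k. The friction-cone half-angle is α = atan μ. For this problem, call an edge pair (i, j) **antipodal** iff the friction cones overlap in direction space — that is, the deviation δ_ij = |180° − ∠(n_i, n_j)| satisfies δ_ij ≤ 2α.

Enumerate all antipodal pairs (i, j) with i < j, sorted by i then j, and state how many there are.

α = atan 0.35 = 19.29°;  2α = 38.58°
n_0 = (+0.9060, -0.4232)
n_1 = (+0.9616, +0.2744)
n_2 = (-0.0499, +0.9988)
n_3 = (-0.9508, +0.3099)
n_4 = (-0.7969, -0.6041)
n_5 = (+0.3309, -0.9437)
  (0,1): δ = 139.04°  ·
  (0,2): δ = 62.10°  ·
  (0,3): δ = 6.99°  ✓
  (0,4): δ = 62.20°  ·
  (0,5): δ = 134.36°  ·
  (1,2): δ = 103.06°  ·
  (1,3): δ = 33.97°  ✓
  (1,4): δ = 21.24°  ✓
  (1,5): δ = 93.40°  ·
  (2,3): δ = 110.91°  ·
  (2,4): δ = 55.70°  ·
  (2,5): δ = 16.46°  ✓
  (3,4): δ = 124.79°  ·
  (3,5): δ = 52.63°  ·
  (4,5): δ = 107.84°  ·
antipodal pairs: 4

count = 4; pairs: (0,3), (1,3), (1,4), (2,5)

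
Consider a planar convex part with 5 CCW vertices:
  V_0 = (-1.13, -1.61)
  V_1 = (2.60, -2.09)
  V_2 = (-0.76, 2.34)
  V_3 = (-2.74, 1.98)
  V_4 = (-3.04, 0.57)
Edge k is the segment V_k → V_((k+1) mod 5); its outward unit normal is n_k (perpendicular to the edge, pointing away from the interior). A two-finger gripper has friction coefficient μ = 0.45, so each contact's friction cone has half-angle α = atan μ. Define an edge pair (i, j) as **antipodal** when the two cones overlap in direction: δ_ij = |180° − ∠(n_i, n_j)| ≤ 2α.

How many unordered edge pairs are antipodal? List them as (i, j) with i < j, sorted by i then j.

count = 3; pairs: (0,1), (0,2), (1,4)

α = atan 0.45 = 24.23°;  2α = 48.46°
n_0 = (-0.1276, -0.9918)
n_1 = (+0.7968, +0.6043)
n_2 = (-0.1789, +0.9839)
n_3 = (-0.9781, +0.2081)
n_4 = (-0.7521, -0.6590)
  (0,1): δ = 45.49°  ✓
  (0,2): δ = 17.64°  ✓
  (0,3): δ = 85.32°  ·
  (0,4): δ = 138.56°  ·
  (1,2): δ = 116.87°  ·
  (1,3): δ = 49.19°  ·
  (1,4): δ = 4.04°  ✓
  (2,3): δ = 112.32°  ·
  (2,4): δ = 59.08°  ·
  (3,4): δ = 126.77°  ·
antipodal pairs: 3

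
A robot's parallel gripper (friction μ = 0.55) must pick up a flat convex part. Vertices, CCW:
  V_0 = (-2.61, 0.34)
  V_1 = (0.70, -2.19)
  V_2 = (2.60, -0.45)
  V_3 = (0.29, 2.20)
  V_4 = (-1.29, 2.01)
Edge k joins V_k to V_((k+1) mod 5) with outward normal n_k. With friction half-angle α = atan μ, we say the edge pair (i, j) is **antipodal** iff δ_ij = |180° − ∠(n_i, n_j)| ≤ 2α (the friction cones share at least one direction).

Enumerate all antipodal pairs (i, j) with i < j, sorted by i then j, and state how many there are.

count = 4; pairs: (0,2), (0,3), (1,3), (1,4)

α = atan 0.55 = 28.81°;  2α = 57.62°
n_0 = (-0.6073, -0.7945)
n_1 = (+0.6754, -0.7375)
n_2 = (+0.7538, +0.6571)
n_3 = (-0.1194, +0.9928)
n_4 = (-0.7845, +0.6201)
  (0,1): δ = 100.12°  ·
  (0,2): δ = 11.53°  ✓
  (0,3): δ = 44.25°  ✓
  (0,4): δ = 89.07°  ·
  (1,2): δ = 91.40°  ·
  (1,3): δ = 35.63°  ✓
  (1,4): δ = 9.19°  ✓
  (2,3): δ = 124.22°  ·
  (2,4): δ = 79.40°  ·
  (3,4): δ = 135.18°  ·
antipodal pairs: 4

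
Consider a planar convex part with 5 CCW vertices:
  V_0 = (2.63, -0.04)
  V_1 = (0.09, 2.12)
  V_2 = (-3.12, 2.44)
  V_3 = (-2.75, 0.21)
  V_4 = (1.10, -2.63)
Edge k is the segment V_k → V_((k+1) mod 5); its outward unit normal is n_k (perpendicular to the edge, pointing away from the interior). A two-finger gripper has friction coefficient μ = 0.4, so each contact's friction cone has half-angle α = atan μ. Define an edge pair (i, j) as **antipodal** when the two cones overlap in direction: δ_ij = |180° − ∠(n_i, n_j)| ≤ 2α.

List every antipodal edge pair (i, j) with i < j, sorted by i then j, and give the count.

α = atan 0.4 = 21.80°;  2α = 43.60°
n_0 = (+0.6478, +0.7618)
n_1 = (+0.0992, +0.9951)
n_2 = (-0.9865, -0.1637)
n_3 = (-0.5936, -0.8047)
n_4 = (+0.8610, -0.5086)
  (0,1): δ = 145.32°  ·
  (0,2): δ = 40.20°  ✓
  (0,3): δ = 3.96°  ✓
  (0,4): δ = 99.81°  ·
  (1,2): δ = 74.89°  ·
  (1,3): δ = 30.72°  ✓
  (1,4): δ = 65.12°  ·
  (2,3): δ = 135.84°  ·
  (2,4): δ = 39.99°  ✓
  (3,4): δ = 84.16°  ·
antipodal pairs: 4

count = 4; pairs: (0,2), (0,3), (1,3), (2,4)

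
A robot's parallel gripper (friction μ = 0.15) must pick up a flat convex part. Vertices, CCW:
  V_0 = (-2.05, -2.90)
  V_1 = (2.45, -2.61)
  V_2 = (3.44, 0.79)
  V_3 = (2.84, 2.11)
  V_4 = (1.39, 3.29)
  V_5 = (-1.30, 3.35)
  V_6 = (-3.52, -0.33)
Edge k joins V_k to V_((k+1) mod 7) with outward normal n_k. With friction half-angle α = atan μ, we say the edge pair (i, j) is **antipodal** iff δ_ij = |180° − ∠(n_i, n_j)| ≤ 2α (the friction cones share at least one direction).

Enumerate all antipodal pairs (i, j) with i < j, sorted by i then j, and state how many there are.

count = 3; pairs: (0,4), (1,5), (2,6)

α = atan 0.15 = 8.53°;  2α = 17.06°
n_0 = (+0.0643, -0.9979)
n_1 = (+0.9601, -0.2796)
n_2 = (+0.9104, +0.4138)
n_3 = (+0.6312, +0.7756)
n_4 = (+0.0223, +0.9998)
n_5 = (-0.8563, +0.5165)
n_6 = (-0.8680, -0.4965)
  (0,1): δ = 109.92°  ·
  (0,2): δ = 69.24°  ·
  (0,3): δ = 42.83°  ·
  (0,4): δ = 4.97°  ✓
  (0,5): δ = 55.21°  ·
  (0,6): δ = 116.08°  ·
  (1,2): δ = 139.32°  ·
  (1,3): δ = 112.90°  ·
  (1,4): δ = 75.04°  ·
  (1,5): δ = 14.87°  ✓
  (1,6): δ = 46.00°  ·
  (2,3): δ = 153.58°  ·
  (2,4): δ = 115.72°  ·
  (2,5): δ = 55.54°  ·
  (2,6): δ = 5.32°  ✓
  (3,4): δ = 142.14°  ·
  (3,5): δ = 81.96°  ·
  (3,6): δ = 21.09°  ·
  (4,5): δ = 119.82°  ·
  (4,6): δ = 58.95°  ·
  (5,6): δ = 119.13°  ·
antipodal pairs: 3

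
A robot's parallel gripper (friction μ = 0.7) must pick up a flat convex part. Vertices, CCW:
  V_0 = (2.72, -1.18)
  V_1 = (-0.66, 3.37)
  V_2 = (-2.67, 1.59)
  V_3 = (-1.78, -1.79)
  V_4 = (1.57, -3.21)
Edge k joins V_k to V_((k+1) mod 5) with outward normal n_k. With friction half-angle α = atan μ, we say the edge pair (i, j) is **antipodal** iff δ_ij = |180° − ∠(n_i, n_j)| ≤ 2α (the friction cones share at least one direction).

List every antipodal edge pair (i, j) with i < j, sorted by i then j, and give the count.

count = 5; pairs: (0,2), (0,3), (1,3), (1,4), (2,4)

α = atan 0.7 = 34.99°;  2α = 69.98°
n_0 = (+0.8027, +0.5963)
n_1 = (-0.6630, +0.7486)
n_2 = (-0.9670, -0.2546)
n_3 = (-0.3903, -0.9207)
n_4 = (+0.8701, -0.4929)
  (0,1): δ = 85.08°  ·
  (0,2): δ = 21.86°  ✓
  (0,3): δ = 30.42°  ✓
  (0,4): δ = 113.86°  ·
  (1,2): δ = 116.78°  ·
  (1,3): δ = 64.50°  ✓
  (1,4): δ = 18.94°  ✓
  (2,3): δ = 127.72°  ·
  (2,4): δ = 44.28°  ✓
  (3,4): δ = 96.56°  ·
antipodal pairs: 5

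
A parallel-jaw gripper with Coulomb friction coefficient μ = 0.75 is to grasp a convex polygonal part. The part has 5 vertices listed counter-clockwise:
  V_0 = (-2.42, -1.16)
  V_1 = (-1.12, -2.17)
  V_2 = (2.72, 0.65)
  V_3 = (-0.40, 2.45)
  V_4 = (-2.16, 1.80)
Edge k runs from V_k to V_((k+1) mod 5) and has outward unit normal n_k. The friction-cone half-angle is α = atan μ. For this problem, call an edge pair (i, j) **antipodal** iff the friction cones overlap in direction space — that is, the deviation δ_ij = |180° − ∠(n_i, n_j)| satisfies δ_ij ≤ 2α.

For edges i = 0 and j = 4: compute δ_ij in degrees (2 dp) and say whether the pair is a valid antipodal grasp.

δ = 122.82°, invalid

α = atan 0.75 = 36.87°;  2α = 73.74°
edge 0: e_0 = (+1.30, -1.01);  n_0 = (-0.6135, -0.7897)
edge 4: e_4 = (-0.26, -2.96);  n_4 = (-0.9962, +0.0875)
∠(n_0, n_4) = 57.18°
δ = |180° − 57.18°| = 122.82°
122.82° > 2α = 73.74°  →  invalid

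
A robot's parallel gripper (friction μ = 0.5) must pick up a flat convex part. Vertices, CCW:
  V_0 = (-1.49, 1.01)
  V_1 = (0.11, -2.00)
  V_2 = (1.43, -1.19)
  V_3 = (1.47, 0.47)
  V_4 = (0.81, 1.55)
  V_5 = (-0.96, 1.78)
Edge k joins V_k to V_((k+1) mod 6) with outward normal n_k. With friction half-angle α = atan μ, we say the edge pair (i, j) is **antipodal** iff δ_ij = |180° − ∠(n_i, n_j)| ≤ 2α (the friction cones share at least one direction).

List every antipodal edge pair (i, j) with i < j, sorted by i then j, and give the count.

count = 5; pairs: (0,2), (0,3), (1,4), (1,5), (2,5)

α = atan 0.5 = 26.57°;  2α = 53.13°
n_0 = (-0.8830, -0.4694)
n_1 = (+0.5230, -0.8523)
n_2 = (+0.9997, -0.0241)
n_3 = (+0.8533, +0.5215)
n_4 = (+0.1289, +0.9917)
n_5 = (-0.8237, +0.5670)
  (0,1): δ = 86.46°  ·
  (0,2): δ = 29.37°  ✓
  (0,3): δ = 3.44°  ✓
  (0,4): δ = 54.60°  ·
  (0,5): δ = 117.47°  ·
  (1,2): δ = 122.92°  ·
  (1,3): δ = 90.11°  ·
  (1,4): δ = 38.94°  ✓
  (1,5): δ = 23.93°  ✓
  (2,3): δ = 147.19°  ·
  (2,4): δ = 96.02°  ·
  (2,5): δ = 33.16°  ✓
  (3,4): δ = 128.83°  ·
  (3,5): δ = 65.97°  ·
  (4,5): δ = 117.14°  ·
antipodal pairs: 5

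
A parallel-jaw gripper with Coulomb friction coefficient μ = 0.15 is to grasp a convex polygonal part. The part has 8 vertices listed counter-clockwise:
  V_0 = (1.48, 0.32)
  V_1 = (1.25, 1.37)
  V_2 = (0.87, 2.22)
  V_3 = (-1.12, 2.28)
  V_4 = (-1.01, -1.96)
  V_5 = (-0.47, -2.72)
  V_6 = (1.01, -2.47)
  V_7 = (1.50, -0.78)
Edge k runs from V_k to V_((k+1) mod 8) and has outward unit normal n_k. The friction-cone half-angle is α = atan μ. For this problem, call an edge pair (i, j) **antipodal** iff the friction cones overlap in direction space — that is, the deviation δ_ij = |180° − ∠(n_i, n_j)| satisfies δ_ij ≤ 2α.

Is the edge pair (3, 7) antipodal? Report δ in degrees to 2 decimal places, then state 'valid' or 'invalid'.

δ = 0.44°, valid

α = atan 0.15 = 8.53°;  2α = 17.06°
edge 3: e_3 = (+0.11, -4.24);  n_3 = (-0.9997, -0.0259)
edge 7: e_7 = (-0.02, +1.10);  n_7 = (+0.9998, +0.0182)
∠(n_3, n_7) = 179.56°
δ = |180° − 179.56°| = 0.44°
0.44° ≤ 2α = 17.06°  →  valid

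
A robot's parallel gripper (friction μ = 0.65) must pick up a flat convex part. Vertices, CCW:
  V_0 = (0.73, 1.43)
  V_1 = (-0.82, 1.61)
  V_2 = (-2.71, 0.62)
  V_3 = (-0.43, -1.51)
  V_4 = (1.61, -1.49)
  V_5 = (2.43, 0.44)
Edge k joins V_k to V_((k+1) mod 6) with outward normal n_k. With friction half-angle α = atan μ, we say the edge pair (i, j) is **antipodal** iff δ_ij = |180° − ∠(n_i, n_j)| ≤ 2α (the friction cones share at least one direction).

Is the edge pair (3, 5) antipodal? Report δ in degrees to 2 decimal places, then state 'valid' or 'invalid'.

α = atan 0.65 = 33.02°;  2α = 66.05°
edge 3: e_3 = (+2.04, +0.02);  n_3 = (+0.0098, -1.0000)
edge 5: e_5 = (-1.70, +0.99);  n_5 = (+0.5032, +0.8641)
∠(n_3, n_5) = 149.22°
δ = |180° − 149.22°| = 30.78°
30.78° ≤ 2α = 66.05°  →  valid

δ = 30.78°, valid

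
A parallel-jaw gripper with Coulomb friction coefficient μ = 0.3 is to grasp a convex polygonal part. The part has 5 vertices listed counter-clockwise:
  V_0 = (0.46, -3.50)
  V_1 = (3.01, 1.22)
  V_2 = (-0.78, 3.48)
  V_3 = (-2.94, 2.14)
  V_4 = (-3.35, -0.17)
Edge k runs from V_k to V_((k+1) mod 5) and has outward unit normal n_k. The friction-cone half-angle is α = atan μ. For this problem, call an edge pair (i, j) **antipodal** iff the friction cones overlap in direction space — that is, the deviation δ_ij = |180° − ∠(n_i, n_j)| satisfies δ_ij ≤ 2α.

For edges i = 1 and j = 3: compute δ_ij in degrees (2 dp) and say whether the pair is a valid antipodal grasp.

δ = 69.26°, invalid

α = atan 0.3 = 16.70°;  2α = 33.40°
edge 1: e_1 = (-3.79, +2.26);  n_1 = (+0.5122, +0.8589)
edge 3: e_3 = (-0.41, -2.31);  n_3 = (-0.9846, +0.1748)
∠(n_1, n_3) = 110.74°
δ = |180° − 110.74°| = 69.26°
69.26° > 2α = 33.40°  →  invalid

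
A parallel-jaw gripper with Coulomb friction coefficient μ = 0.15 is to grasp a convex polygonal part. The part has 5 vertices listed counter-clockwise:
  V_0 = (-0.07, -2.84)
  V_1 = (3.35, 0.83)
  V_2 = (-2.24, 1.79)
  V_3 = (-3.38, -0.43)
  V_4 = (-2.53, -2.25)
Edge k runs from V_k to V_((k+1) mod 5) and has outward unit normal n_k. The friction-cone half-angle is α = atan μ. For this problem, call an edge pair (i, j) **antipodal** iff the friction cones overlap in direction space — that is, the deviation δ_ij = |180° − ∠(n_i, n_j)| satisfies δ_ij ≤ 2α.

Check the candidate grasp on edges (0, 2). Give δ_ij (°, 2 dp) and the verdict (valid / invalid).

δ = 15.80°, valid

α = atan 0.15 = 8.53°;  2α = 17.06°
edge 0: e_0 = (+3.42, +3.67);  n_0 = (+0.7316, -0.6817)
edge 2: e_2 = (-1.14, -2.22);  n_2 = (-0.8896, +0.4568)
∠(n_0, n_2) = 164.20°
δ = |180° − 164.20°| = 15.80°
15.80° ≤ 2α = 17.06°  →  valid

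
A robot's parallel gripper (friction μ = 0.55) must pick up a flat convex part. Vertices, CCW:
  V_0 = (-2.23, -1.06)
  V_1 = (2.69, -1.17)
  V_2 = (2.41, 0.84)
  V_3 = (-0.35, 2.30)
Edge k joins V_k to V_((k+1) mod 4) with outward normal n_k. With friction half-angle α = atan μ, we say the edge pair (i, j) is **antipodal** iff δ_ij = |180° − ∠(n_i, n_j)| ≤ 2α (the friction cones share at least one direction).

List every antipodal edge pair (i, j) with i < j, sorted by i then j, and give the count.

count = 2; pairs: (0,2), (1,3)

α = atan 0.55 = 28.81°;  2α = 57.62°
n_0 = (-0.0224, -0.9998)
n_1 = (+0.9904, +0.1380)
n_2 = (+0.4676, +0.8839)
n_3 = (-0.8727, +0.4883)
  (0,1): δ = 80.79°  ·
  (0,2): δ = 26.60°  ✓
  (0,3): δ = 62.05°  ·
  (1,2): δ = 125.81°  ·
  (1,3): δ = 37.16°  ✓
  (2,3): δ = 91.35°  ·
antipodal pairs: 2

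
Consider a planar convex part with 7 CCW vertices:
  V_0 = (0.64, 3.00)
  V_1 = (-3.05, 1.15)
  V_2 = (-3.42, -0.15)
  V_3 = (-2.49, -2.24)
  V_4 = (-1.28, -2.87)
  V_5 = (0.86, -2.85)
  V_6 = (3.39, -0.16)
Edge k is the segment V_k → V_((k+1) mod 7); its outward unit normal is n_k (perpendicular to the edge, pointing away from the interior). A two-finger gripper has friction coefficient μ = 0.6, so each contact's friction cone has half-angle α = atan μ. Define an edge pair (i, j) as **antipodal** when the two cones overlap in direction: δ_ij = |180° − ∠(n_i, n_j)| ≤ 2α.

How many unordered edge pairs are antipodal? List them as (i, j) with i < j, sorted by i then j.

count = 8; pairs: (0,3), (0,4), (0,5), (1,5), (1,6), (2,6), (3,6), (4,6)

α = atan 0.6 = 30.96°;  2α = 61.93°
n_0 = (-0.4482, +0.8939)
n_1 = (-0.9618, +0.2737)
n_2 = (-0.9136, -0.4065)
n_3 = (-0.4618, -0.8870)
n_4 = (+0.0093, -1.0000)
n_5 = (+0.7284, -0.6851)
n_6 = (+0.7543, +0.6565)
  (0,1): δ = 132.51°  ·
  (0,2): δ = 92.64°  ·
  (0,3): δ = 54.13°  ✓
  (0,4): δ = 26.09°  ✓
  (0,5): δ = 20.13°  ✓
  (0,6): δ = 104.40°  ·
  (1,2): δ = 140.12°  ·
  (1,3): δ = 101.62°  ·
  (1,4): δ = 73.58°  ·
  (1,5): δ = 27.36°  ✓
  (1,6): δ = 56.92°  ✓
  (2,3): δ = 141.49°  ·
  (2,4): δ = 113.45°  ·
  (2,5): δ = 67.23°  ·
  (2,6): δ = 17.04°  ✓
  (3,4): δ = 151.96°  ·
  (3,5): δ = 105.74°  ·
  (3,6): δ = 21.46°  ✓
  (4,5): δ = 133.78°  ·
  (4,6): δ = 49.50°  ✓
  (5,6): δ = 95.72°  ·
antipodal pairs: 8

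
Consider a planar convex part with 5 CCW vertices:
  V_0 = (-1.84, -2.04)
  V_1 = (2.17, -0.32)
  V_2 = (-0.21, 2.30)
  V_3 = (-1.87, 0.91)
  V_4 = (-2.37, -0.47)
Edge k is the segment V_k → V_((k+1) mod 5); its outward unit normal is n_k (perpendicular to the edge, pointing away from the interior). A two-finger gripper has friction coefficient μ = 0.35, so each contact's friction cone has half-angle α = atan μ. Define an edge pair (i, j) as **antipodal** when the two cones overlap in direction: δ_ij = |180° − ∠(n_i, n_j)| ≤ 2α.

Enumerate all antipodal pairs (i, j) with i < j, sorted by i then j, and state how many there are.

α = atan 0.35 = 19.29°;  2α = 38.58°
n_0 = (+0.3942, -0.9190)
n_1 = (+0.7402, +0.6724)
n_2 = (-0.6420, +0.7667)
n_3 = (-0.9402, +0.3406)
n_4 = (-0.9475, -0.3198)
  (0,1): δ = 70.96°  ·
  (0,2): δ = 16.73°  ✓
  (0,3): δ = 46.87°  ·
  (0,4): δ = 85.44°  ·
  (1,2): δ = 92.31°  ·
  (1,3): δ = 62.17°  ·
  (1,4): δ = 23.60°  ✓
  (2,3): δ = 149.86°  ·
  (2,4): δ = 111.29°  ·
  (3,4): δ = 141.43°  ·
antipodal pairs: 2

count = 2; pairs: (0,2), (1,4)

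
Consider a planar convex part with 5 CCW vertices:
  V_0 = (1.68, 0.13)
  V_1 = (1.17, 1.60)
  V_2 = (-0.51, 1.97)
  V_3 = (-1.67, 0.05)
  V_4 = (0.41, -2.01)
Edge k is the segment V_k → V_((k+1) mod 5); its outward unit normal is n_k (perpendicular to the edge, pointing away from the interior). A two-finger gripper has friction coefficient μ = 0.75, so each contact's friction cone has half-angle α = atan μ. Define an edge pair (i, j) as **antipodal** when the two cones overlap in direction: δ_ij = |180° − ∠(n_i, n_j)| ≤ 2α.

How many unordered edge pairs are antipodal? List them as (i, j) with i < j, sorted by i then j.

count = 5; pairs: (0,2), (0,3), (1,3), (1,4), (2,4)

α = atan 0.75 = 36.87°;  2α = 73.74°
n_0 = (+0.9448, +0.3278)
n_1 = (+0.2151, +0.9766)
n_2 = (-0.8559, +0.5171)
n_3 = (-0.7037, -0.7105)
n_4 = (+0.8600, -0.5104)
  (0,1): δ = 121.55°  ·
  (0,2): δ = 50.27°  ✓
  (0,3): δ = 26.14°  ✓
  (0,4): δ = 130.18°  ·
  (1,2): δ = 108.72°  ·
  (1,3): δ = 32.30°  ✓
  (1,4): δ = 71.73°  ✓
  (2,3): δ = 103.58°  ·
  (2,4): δ = 0.45°  ✓
  (3,4): δ = 75.96°  ·
antipodal pairs: 5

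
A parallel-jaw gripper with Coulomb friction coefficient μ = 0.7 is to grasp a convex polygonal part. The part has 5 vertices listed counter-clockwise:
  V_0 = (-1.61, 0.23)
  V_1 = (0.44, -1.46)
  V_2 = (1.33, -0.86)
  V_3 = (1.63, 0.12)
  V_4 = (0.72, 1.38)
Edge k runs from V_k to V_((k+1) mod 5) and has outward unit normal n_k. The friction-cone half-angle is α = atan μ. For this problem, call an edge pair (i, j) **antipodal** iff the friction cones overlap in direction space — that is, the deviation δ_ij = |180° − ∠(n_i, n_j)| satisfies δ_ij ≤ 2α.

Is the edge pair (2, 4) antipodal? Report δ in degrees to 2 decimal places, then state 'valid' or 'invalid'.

α = atan 0.7 = 34.99°;  2α = 69.98°
edge 2: e_2 = (+0.30, +0.98);  n_2 = (+0.9562, -0.2927)
edge 4: e_4 = (-2.33, -1.15);  n_4 = (-0.4426, +0.8967)
∠(n_2, n_4) = 133.29°
δ = |180° − 133.29°| = 46.71°
46.71° ≤ 2α = 69.98°  →  valid

δ = 46.71°, valid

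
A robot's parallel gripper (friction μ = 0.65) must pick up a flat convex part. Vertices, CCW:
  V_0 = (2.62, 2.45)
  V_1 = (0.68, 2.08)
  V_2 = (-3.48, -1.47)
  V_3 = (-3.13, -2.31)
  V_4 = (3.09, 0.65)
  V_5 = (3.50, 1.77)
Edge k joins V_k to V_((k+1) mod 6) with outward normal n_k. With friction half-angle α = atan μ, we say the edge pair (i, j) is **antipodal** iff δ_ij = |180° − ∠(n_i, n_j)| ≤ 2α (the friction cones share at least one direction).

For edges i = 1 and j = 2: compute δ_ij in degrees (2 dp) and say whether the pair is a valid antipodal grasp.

δ = 107.86°, invalid

α = atan 0.65 = 33.02°;  2α = 66.05°
edge 1: e_1 = (-4.16, -3.55);  n_1 = (-0.6491, +0.7607)
edge 2: e_2 = (+0.35, -0.84);  n_2 = (-0.9231, -0.3846)
∠(n_1, n_2) = 72.14°
δ = |180° − 72.14°| = 107.86°
107.86° > 2α = 66.05°  →  invalid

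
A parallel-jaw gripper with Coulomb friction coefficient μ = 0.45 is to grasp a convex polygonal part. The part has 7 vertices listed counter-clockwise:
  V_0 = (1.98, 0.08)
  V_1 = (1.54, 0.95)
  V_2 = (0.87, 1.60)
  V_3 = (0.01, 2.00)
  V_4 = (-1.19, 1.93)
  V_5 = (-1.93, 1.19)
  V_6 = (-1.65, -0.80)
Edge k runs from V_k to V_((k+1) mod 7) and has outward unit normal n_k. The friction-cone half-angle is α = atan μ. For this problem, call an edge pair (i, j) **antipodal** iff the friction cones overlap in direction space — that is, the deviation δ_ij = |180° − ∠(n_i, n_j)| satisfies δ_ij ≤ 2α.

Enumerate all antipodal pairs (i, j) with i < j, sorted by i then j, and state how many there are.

α = atan 0.45 = 24.23°;  2α = 48.46°
n_0 = (+0.8924, +0.4513)
n_1 = (+0.6963, +0.7177)
n_2 = (+0.4217, +0.9067)
n_3 = (-0.0582, +0.9983)
n_4 = (-0.7071, +0.7071)
n_5 = (-0.9902, -0.1393)
n_6 = (+0.2356, -0.9719)
  (0,1): δ = 160.96°  ·
  (0,2): δ = 141.77°  ·
  (0,3): δ = 113.49°  ·
  (0,4): δ = 71.83°  ·
  (0,5): δ = 18.82°  ✓
  (0,6): δ = 76.80°  ·
  (1,2): δ = 160.81°  ·
  (1,3): δ = 132.53°  ·
  (1,4): δ = 90.87°  ·
  (1,5): δ = 37.86°  ✓
  (1,6): δ = 57.76°  ·
  (2,3): δ = 151.72°  ·
  (2,4): δ = 110.06°  ·
  (2,5): δ = 57.05°  ·
  (2,6): δ = 38.57°  ✓
  (3,4): δ = 138.34°  ·
  (3,5): δ = 85.33°  ·
  (3,6): δ = 10.29°  ✓
  (4,5): δ = 126.99°  ·
  (4,6): δ = 31.37°  ✓
  (5,6): δ = 84.38°  ·
antipodal pairs: 5

count = 5; pairs: (0,5), (1,5), (2,6), (3,6), (4,6)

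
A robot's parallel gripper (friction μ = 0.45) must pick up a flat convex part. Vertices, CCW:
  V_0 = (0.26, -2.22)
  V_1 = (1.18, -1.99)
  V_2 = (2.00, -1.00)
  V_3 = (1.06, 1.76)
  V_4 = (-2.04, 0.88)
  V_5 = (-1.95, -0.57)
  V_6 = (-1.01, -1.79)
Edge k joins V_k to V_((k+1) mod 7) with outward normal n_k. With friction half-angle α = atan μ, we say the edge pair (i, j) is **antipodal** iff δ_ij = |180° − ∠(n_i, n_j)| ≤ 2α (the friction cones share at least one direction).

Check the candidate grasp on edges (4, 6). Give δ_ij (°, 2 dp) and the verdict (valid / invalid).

α = atan 0.45 = 24.23°;  2α = 48.46°
edge 4: e_4 = (+0.09, -1.45);  n_4 = (-0.9981, -0.0619)
edge 6: e_6 = (+1.27, -0.43);  n_6 = (-0.3207, -0.9472)
∠(n_4, n_6) = 67.74°
δ = |180° − 67.74°| = 112.26°
112.26° > 2α = 48.46°  →  invalid

δ = 112.26°, invalid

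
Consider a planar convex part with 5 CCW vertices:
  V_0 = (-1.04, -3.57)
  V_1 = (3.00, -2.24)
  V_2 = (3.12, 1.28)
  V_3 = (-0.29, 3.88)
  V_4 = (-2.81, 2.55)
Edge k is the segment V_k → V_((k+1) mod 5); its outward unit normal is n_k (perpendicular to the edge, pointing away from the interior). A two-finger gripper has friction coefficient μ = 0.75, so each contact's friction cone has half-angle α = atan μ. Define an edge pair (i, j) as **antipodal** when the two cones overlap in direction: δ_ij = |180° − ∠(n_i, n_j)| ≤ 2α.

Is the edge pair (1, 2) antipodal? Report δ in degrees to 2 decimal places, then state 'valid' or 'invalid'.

δ = 125.37°, invalid

α = atan 0.75 = 36.87°;  2α = 73.74°
edge 1: e_1 = (+0.12, +3.52);  n_1 = (+0.9994, -0.0341)
edge 2: e_2 = (-3.41, +2.60);  n_2 = (+0.6063, +0.7952)
∠(n_1, n_2) = 54.63°
δ = |180° − 54.63°| = 125.37°
125.37° > 2α = 73.74°  →  invalid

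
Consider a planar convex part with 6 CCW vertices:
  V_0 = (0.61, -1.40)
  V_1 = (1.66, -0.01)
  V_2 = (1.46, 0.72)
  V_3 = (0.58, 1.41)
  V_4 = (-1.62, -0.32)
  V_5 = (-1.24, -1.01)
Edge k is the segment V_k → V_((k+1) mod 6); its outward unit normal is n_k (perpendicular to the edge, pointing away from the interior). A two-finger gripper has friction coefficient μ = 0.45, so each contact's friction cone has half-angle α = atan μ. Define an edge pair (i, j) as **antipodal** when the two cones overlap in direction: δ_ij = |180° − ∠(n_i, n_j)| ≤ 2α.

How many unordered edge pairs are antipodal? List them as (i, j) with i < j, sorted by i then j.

α = atan 0.45 = 24.23°;  2α = 48.46°
n_0 = (+0.7979, -0.6028)
n_1 = (+0.9645, +0.2642)
n_2 = (+0.6170, +0.7869)
n_3 = (-0.6181, +0.7861)
n_4 = (-0.8759, -0.4824)
n_5 = (-0.2063, -0.9785)
  (0,1): δ = 127.61°  ·
  (0,2): δ = 91.03°  ·
  (0,3): δ = 14.75°  ✓
  (0,4): δ = 65.91°  ·
  (0,5): δ = 115.16°  ·
  (1,2): δ = 143.42°  ·
  (1,3): δ = 67.14°  ·
  (1,4): δ = 13.52°  ✓
  (1,5): δ = 62.77°  ·
  (2,3): δ = 103.72°  ·
  (2,4): δ = 23.06°  ✓
  (2,5): δ = 26.20°  ✓
  (3,4): δ = 99.34°  ·
  (3,5): δ = 50.08°  ·
  (4,5): δ = 130.75°  ·
antipodal pairs: 4

count = 4; pairs: (0,3), (1,4), (2,4), (2,5)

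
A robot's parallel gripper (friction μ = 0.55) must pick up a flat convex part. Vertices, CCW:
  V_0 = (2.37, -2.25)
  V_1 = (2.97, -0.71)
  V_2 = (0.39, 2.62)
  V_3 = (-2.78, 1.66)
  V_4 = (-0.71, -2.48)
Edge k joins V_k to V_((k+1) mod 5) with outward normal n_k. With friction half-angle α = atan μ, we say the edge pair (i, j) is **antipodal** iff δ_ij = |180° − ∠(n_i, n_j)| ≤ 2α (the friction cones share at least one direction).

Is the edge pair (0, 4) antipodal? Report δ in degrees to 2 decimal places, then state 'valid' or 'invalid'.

α = atan 0.55 = 28.81°;  2α = 57.62°
edge 0: e_0 = (+0.60, +1.54);  n_0 = (+0.9318, -0.3630)
edge 4: e_4 = (+3.08, +0.23);  n_4 = (+0.0745, -0.9972)
∠(n_0, n_4) = 64.44°
δ = |180° − 64.44°| = 115.56°
115.56° > 2α = 57.62°  →  invalid

δ = 115.56°, invalid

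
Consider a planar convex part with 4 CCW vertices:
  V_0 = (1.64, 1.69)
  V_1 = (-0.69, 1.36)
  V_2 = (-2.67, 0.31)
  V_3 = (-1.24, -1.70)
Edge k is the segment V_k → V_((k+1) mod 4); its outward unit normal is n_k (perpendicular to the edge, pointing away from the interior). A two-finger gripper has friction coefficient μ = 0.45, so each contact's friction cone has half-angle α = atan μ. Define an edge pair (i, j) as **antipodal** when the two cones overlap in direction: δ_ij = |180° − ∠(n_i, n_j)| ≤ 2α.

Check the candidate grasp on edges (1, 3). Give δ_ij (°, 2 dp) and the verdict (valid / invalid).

δ = 21.71°, valid

α = atan 0.45 = 24.23°;  2α = 48.46°
edge 1: e_1 = (-1.98, -1.05);  n_1 = (-0.4685, +0.8835)
edge 3: e_3 = (+2.88, +3.39);  n_3 = (+0.7621, -0.6475)
∠(n_1, n_3) = 158.29°
δ = |180° − 158.29°| = 21.71°
21.71° ≤ 2α = 48.46°  →  valid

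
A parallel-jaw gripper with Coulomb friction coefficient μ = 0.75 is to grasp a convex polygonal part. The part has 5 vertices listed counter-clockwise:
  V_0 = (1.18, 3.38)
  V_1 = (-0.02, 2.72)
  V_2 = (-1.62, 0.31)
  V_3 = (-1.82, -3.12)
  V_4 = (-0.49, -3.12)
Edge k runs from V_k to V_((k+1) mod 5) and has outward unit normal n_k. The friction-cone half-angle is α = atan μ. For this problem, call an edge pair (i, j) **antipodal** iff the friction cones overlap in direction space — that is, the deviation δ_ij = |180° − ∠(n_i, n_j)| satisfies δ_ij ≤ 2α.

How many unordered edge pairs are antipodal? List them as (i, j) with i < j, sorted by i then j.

α = atan 0.75 = 36.87°;  2α = 73.74°
n_0 = (-0.4819, +0.8762)
n_1 = (-0.8331, +0.5531)
n_2 = (-0.9983, +0.0582)
n_3 = (+0.0000, -1.0000)
n_4 = (+0.9685, -0.2488)
  (0,1): δ = 152.39°  ·
  (0,2): δ = 122.15°  ·
  (0,3): δ = 28.81°  ✓
  (0,4): δ = 46.78°  ✓
  (1,2): δ = 149.76°  ·
  (1,3): δ = 56.42°  ✓
  (1,4): δ = 19.17°  ✓
  (2,3): δ = 86.66°  ·
  (2,4): δ = 11.07°  ✓
  (3,4): δ = 104.41°  ·
antipodal pairs: 5

count = 5; pairs: (0,3), (0,4), (1,3), (1,4), (2,4)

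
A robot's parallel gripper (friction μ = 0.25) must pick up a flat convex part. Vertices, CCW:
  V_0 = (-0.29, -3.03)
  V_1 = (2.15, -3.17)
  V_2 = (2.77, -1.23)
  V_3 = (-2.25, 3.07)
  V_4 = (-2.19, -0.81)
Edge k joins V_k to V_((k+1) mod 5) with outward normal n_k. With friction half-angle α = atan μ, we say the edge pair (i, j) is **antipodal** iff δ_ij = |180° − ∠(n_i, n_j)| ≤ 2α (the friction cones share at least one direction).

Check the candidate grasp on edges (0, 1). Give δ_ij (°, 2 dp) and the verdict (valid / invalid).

α = atan 0.25 = 14.04°;  2α = 28.07°
edge 0: e_0 = (+2.44, -0.14);  n_0 = (-0.0573, -0.9984)
edge 1: e_1 = (+0.62, +1.94);  n_1 = (+0.9525, -0.3044)
∠(n_0, n_1) = 75.56°
δ = |180° − 75.56°| = 104.44°
104.44° > 2α = 28.07°  →  invalid

δ = 104.44°, invalid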